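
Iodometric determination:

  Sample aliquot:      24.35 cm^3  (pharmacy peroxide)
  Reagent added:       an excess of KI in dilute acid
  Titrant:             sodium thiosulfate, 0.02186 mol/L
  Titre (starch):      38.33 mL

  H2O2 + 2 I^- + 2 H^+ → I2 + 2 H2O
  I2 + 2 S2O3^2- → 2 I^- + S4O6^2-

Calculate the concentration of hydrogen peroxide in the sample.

n(S2O3^2-) = 0.03833 × 0.02186 = 8.379 × 10^-4 mol
n(I2) = n(S2O3^2-)/2 = 4.189 × 10^-4 mol
n(H2O2) in the aliquot = 4.189 × 10^-4 mol (1:1 ratio)
[H2O2] = 4.189 × 10^-4 / 0.02435 = 0.01721 mol/L

0.01721 mol/L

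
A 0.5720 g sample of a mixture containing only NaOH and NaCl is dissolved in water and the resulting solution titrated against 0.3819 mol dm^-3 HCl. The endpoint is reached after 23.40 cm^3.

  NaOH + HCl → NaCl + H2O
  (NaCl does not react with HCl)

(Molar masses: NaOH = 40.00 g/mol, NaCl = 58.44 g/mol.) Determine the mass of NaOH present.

0.3575 g

n(HCl) = 0.02340 × 0.3819 = 8.936 × 10^-3 mol
Let x = n(NaOH), y = n(NaCl).
Titrant: 1x = 8.936 × 10^-3;  mass: 40.00x + 58.44y = 0.5720
Solving, x = 8.936 × 10^-3 mol, y = 3.671 × 10^-3 mol
mass of NaOH = 8.936 × 10^-3 × 40.00 = 0.3575 g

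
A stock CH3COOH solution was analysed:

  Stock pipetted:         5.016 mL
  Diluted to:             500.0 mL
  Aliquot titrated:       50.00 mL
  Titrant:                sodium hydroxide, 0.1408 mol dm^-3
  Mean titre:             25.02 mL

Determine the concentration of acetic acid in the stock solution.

7.023 mol/L

CH3COOH + NaOH → CH3COONa + H2O
n(NaOH) = 0.02502 × 0.1408 = 3.523 × 10^-3 mol
n(CH3COOH) in the aliquot = 3.523 × 10^-3 mol (1:1 ratio)
[CH3COOH]_dilute = 3.523 × 10^-3 / 0.05000 = 0.07046 mol/L
Dilution factor = 500.0 / 5.016 = 99.68
[CH3COOH]_stock = 0.07046 × 99.68 = 7.023 mol/L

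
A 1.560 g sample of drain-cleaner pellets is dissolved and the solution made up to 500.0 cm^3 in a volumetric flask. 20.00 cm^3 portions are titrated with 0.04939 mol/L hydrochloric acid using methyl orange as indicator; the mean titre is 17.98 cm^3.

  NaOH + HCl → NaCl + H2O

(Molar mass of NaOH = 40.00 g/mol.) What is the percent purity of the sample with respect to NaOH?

n(HCl) per titration = 0.01798 × 0.04939 = 8.880 × 10^-4 mol
n(NaOH) in each aliquot = 8.880 × 10^-4 mol (1:1 ratio)
n(NaOH) in the whole flask = 8.880 × 10^-4 × 500.0/20.00 = 0.02220 mol
mass of NaOH = 0.02220 × 40.00 = 0.8880 g
% NaOH = 0.8880 / 1.560 × 100 = 56.93 %

56.93 %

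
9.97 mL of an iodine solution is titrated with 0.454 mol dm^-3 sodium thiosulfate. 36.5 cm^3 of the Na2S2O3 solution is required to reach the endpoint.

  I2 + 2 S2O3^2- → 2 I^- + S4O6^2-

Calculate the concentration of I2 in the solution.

0.831 mol/L

n(Na2S2O3) = 0.0365 L × 0.454 mol/L = 0.0166 mol
From the 1:2 mole ratio, n(I2) = 1/2 × 0.0166 = 8.29 × 10^-3 mol
[I2] = 8.29 × 10^-3 mol / 0.00997 L = 0.831 mol/L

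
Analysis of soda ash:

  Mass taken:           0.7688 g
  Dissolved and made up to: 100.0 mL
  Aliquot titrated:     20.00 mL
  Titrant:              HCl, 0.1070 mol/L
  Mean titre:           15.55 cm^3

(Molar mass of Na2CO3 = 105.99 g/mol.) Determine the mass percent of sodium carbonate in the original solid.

57.35 %

Na2CO3 + 2 HCl → 2 NaCl + H2O + CO2
n(HCl) per titration = 0.01555 × 0.1070 = 1.664 × 10^-3 mol
From the 1:2 ratio, n(Na2CO3) in each aliquot = 1/2 × 1.664 × 10^-3 = 8.319 × 10^-4 mol
n(Na2CO3) in the whole flask = 8.319 × 10^-4 × 100.0/20.00 = 4.160 × 10^-3 mol
mass of Na2CO3 = 4.160 × 10^-3 × 105.99 = 0.4409 g
% Na2CO3 = 0.4409 / 0.7688 × 100 = 57.35 %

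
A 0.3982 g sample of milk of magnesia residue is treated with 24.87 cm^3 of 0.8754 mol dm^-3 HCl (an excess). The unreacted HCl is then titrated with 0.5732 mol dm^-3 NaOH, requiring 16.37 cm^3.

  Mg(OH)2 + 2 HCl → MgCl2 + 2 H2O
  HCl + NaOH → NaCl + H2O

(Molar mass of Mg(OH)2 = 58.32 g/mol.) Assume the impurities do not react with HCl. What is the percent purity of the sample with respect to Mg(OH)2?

n(HCl) added = 0.02487 × 0.8754 = 0.02177 mol
n(NaOH) used in back-titration = 0.01637 × 0.5732 = 9.383 × 10^-3 mol
n(HCl) left over = 9.383 × 10^-3 mol (1:1 ratio)
n(HCl) consumed by analyte = 0.02177 − 9.383 × 10^-3 = 0.01239 mol
From the 1:2 ratio, n(Mg(OH)2) = 1/2 × 0.01239 = 6.194 × 10^-3 mol
mass of Mg(OH)2 = 6.194 × 10^-3 × 58.32 = 0.3612 g
% Mg(OH)2 = 0.3612 / 0.3982 × 100 = 90.72 %

90.72 %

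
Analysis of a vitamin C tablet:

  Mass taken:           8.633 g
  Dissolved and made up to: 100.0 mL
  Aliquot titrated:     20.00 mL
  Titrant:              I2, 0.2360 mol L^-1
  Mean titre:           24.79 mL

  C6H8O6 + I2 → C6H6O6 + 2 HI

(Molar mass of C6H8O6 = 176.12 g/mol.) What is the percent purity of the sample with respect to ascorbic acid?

n(I2) per titration = 0.02479 × 0.2360 = 5.850 × 10^-3 mol
n(C6H8O6) in each aliquot = 5.850 × 10^-3 mol (1:1 ratio)
n(C6H8O6) in the whole flask = 5.850 × 10^-3 × 100.0/20.00 = 0.02925 mol
mass of C6H8O6 = 0.02925 × 176.12 = 5.152 g
% C6H8O6 = 5.152 / 8.633 × 100 = 59.68 %

59.68 %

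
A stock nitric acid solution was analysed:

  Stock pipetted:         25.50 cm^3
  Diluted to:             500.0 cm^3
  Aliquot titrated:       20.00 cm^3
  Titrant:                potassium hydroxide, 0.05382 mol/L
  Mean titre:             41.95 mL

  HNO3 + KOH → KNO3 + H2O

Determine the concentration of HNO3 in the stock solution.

2.213 mol/L

n(KOH) = 0.04195 × 0.05382 = 2.258 × 10^-3 mol
n(HNO3) in the aliquot = 2.258 × 10^-3 mol (1:1 ratio)
[HNO3]_dilute = 2.258 × 10^-3 / 0.02000 = 0.1129 mol/L
Dilution factor = 500.0 / 25.50 = 19.61
[HNO3]_stock = 0.1129 × 19.61 = 2.213 mol/L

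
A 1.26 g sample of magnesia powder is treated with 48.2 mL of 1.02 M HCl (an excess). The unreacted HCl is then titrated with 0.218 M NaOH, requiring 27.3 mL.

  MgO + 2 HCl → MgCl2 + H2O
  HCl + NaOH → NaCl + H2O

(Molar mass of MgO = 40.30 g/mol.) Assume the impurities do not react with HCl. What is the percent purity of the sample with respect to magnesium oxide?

69.1 %

n(HCl) added = 0.0482 × 1.02 = 0.0492 mol
n(NaOH) used in back-titration = 0.0273 × 0.218 = 5.95 × 10^-3 mol
n(HCl) left over = 5.95 × 10^-3 mol (1:1 ratio)
n(HCl) consumed by analyte = 0.0492 − 5.95 × 10^-3 = 0.0432 mol
From the 1:2 ratio, n(MgO) = 1/2 × 0.0432 = 0.0216 mol
mass of MgO = 0.0216 × 40.30 = 0.871 g
% MgO = 0.871 / 1.26 × 100 = 69.1 %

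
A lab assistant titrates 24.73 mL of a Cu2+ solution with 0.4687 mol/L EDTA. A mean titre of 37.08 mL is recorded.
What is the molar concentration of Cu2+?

Cu^2+ + EDTA^4- → [Cu(EDTA)]^2-
n(EDTA) = 0.03708 L × 0.4687 mol/L = 0.01738 mol
n(Cu2+) = 0.01738 mol (1:1 mole ratio)
[Cu2+] = 0.01738 mol / 0.02473 L = 0.7028 mol/L

0.7028 mol/L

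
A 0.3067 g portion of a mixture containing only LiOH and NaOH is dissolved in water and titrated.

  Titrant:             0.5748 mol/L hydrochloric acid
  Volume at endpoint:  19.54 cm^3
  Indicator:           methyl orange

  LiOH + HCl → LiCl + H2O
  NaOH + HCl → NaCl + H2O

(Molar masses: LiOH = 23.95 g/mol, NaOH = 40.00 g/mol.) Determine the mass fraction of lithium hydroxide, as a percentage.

n(HCl) = 0.01954 × 0.5748 = 0.01123 mol
Let x = n(LiOH), y = n(NaOH).
Titrant: 1x + 1y = 0.01123;  mass: 23.95x + 40.00y = 0.3067
Solving, x = 8.882 × 10^-3 mol, y = 2.349 × 10^-3 mol
mass of LiOH = 8.882 × 10^-3 × 23.95 = 0.2127 g
% LiOH = 0.2127 / 0.3067 × 100 = 69.36 %

69.36 %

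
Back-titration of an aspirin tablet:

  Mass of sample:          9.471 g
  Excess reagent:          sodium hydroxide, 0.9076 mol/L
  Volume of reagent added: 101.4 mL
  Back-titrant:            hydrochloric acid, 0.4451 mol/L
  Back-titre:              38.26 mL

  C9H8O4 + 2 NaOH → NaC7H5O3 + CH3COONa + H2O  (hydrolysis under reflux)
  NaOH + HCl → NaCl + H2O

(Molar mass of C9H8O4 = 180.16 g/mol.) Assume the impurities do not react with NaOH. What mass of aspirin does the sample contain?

6.756 g

n(NaOH) added = 0.1014 × 0.9076 = 0.09203 mol
n(HCl) used in back-titration = 0.03826 × 0.4451 = 0.01703 mol
n(NaOH) left over = 0.01703 mol (1:1 ratio)
n(NaOH) consumed by analyte = 0.09203 − 0.01703 = 0.07500 mol
From the 1:2 ratio, n(C9H8O4) = 1/2 × 0.07500 = 0.03750 mol
mass of C9H8O4 = 0.03750 × 180.16 = 6.756 g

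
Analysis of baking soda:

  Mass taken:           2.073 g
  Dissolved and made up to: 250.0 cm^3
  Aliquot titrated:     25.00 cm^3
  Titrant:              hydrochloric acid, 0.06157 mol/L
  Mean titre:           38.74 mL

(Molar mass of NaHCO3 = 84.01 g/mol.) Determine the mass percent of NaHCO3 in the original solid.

NaHCO3 + HCl → NaCl + H2O + CO2
n(HCl) per titration = 0.03874 × 0.06157 = 2.385 × 10^-3 mol
n(NaHCO3) in each aliquot = 2.385 × 10^-3 mol (1:1 ratio)
n(NaHCO3) in the whole flask = 2.385 × 10^-3 × 250.0/25.00 = 0.02385 mol
mass of NaHCO3 = 0.02385 × 84.01 = 2.004 g
% NaHCO3 = 2.004 / 2.073 × 100 = 96.66 %

96.66 %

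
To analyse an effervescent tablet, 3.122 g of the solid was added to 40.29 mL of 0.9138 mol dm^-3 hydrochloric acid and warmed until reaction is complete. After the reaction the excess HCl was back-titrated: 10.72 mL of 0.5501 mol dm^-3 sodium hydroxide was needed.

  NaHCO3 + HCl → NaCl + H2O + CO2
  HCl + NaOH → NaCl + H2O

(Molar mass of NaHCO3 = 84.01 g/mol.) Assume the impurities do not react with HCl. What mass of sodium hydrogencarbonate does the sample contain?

n(HCl) added = 0.04029 × 0.9138 = 0.03682 mol
n(NaOH) used in back-titration = 0.01072 × 0.5501 = 5.897 × 10^-3 mol
n(HCl) left over = 5.897 × 10^-3 mol (1:1 ratio)
n(HCl) consumed by analyte = 0.03682 − 5.897 × 10^-3 = 0.03092 mol
n(NaHCO3) = 0.03092 mol (1:1 ratio)
mass of NaHCO3 = 0.03092 × 84.01 = 2.598 g

2.598 g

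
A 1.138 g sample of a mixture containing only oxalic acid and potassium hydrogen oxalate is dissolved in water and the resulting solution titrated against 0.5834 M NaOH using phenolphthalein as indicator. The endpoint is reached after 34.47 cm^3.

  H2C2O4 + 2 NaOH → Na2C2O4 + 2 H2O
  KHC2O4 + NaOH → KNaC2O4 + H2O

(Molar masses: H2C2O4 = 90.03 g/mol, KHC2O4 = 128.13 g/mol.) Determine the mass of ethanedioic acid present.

0.7792 g

n(NaOH) = 0.03447 × 0.5834 = 0.02011 mol
Let x = n(H2C2O4), y = n(KHC2O4).
Titrant: 2x + 1y = 0.02011;  mass: 90.03x + 128.13y = 1.138
Solving, x = 8.655 × 10^-3 mol, y = 2.800 × 10^-3 mol
mass of H2C2O4 = 8.655 × 10^-3 × 90.03 = 0.7792 g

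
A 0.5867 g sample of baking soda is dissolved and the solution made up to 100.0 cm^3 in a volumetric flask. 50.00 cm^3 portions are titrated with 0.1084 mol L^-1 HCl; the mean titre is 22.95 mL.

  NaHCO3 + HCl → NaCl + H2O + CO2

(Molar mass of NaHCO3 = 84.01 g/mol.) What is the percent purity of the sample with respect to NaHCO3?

71.25 %

n(HCl) per titration = 0.02295 × 0.1084 = 2.488 × 10^-3 mol
n(NaHCO3) in each aliquot = 2.488 × 10^-3 mol (1:1 ratio)
n(NaHCO3) in the whole flask = 2.488 × 10^-3 × 100.0/50.00 = 4.976 × 10^-3 mol
mass of NaHCO3 = 4.976 × 10^-3 × 84.01 = 0.4180 g
% NaHCO3 = 0.4180 / 0.5867 × 100 = 71.25 %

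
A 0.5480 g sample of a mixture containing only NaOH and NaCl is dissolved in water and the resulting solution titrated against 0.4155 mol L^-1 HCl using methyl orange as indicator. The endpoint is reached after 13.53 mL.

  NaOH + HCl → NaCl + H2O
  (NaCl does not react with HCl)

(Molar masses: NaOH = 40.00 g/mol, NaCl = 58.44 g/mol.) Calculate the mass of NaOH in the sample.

n(HCl) = 0.01353 × 0.4155 = 5.622 × 10^-3 mol
Let x = n(NaOH), y = n(NaCl).
Titrant: 1x = 5.622 × 10^-3;  mass: 40.00x + 58.44y = 0.5480
Solving, x = 5.622 × 10^-3 mol, y = 5.529 × 10^-3 mol
mass of NaOH = 5.622 × 10^-3 × 40.00 = 0.2249 g

0.2249 g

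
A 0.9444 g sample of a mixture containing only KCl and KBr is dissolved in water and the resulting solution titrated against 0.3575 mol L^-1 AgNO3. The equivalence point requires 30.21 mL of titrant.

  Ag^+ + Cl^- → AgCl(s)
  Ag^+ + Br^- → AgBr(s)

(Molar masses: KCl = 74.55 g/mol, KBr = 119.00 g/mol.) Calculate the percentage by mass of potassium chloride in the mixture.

n(AgNO3) = 0.03021 × 0.3575 = 0.01080 mol
Let x = n(KCl), y = n(KBr).
Titrant: 1x + 1y = 0.01080;  mass: 74.55x + 119.00y = 0.9444
Solving, x = 7.667 × 10^-3 mol, y = 3.133 × 10^-3 mol
mass of KCl = 7.667 × 10^-3 × 74.55 = 0.5716 g
% KCl = 0.5716 / 0.9444 × 100 = 60.52 %

60.52 %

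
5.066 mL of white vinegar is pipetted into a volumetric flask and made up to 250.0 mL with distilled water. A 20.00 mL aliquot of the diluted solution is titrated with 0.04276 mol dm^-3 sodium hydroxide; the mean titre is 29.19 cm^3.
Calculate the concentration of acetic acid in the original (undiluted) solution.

CH3COOH + NaOH → CH3COONa + H2O
n(NaOH) = 0.02919 × 0.04276 = 1.248 × 10^-3 mol
n(CH3COOH) in the aliquot = 1.248 × 10^-3 mol (1:1 ratio)
[CH3COOH]_dilute = 1.248 × 10^-3 / 0.02000 = 0.06241 mol/L
Dilution factor = 250.0 / 5.066 = 49.35
[CH3COOH]_stock = 0.06241 × 49.35 = 3.080 mol/L

3.080 mol/L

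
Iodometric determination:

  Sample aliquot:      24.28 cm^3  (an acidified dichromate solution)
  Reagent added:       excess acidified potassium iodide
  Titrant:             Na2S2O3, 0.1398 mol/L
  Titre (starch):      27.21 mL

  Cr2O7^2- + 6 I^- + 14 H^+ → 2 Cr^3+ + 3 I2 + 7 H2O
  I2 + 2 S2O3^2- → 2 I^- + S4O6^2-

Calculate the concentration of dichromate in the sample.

0.02611 mol/L

n(S2O3^2-) = 0.02721 × 0.1398 = 3.804 × 10^-3 mol
n(I2) = n(S2O3^2-)/2 = 1.902 × 10^-3 mol
From the 1:3 ratio, n(Cr2O7^2-) in the aliquot = 1/3 × 1.902 × 10^-3 = 6.340 × 10^-4 mol
[Cr2O7^2-] = 6.340 × 10^-4 / 0.02428 = 0.02611 mol/L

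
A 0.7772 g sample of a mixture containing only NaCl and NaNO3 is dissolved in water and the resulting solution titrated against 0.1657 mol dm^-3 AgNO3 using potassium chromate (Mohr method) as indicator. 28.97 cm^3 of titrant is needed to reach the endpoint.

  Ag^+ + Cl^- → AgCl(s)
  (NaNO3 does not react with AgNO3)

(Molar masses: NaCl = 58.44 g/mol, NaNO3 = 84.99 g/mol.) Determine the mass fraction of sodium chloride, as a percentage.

n(AgNO3) = 0.02897 × 0.1657 = 4.800 × 10^-3 mol
Let x = n(NaCl), y = n(NaNO3).
Titrant: 1x = 4.800 × 10^-3;  mass: 58.44x + 84.99y = 0.7772
Solving, x = 4.800 × 10^-3 mol, y = 5.844 × 10^-3 mol
mass of NaCl = 4.800 × 10^-3 × 58.44 = 0.2805 g
% NaCl = 0.2805 / 0.7772 × 100 = 36.10 %

36.10 %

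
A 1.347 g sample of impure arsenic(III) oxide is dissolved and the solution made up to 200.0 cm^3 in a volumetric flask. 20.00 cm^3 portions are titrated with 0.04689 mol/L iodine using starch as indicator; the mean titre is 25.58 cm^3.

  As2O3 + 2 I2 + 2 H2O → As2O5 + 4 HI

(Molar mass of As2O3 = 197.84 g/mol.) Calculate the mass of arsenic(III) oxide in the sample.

n(I2) per titration = 0.02558 × 0.04689 = 1.199 × 10^-3 mol
From the 1:2 ratio, n(As2O3) in each aliquot = 1/2 × 1.199 × 10^-3 = 5.997 × 10^-4 mol
n(As2O3) in the whole flask = 5.997 × 10^-4 × 200.0/20.00 = 5.997 × 10^-3 mol
mass of As2O3 = 5.997 × 10^-3 × 197.84 = 1.186 g

1.186 g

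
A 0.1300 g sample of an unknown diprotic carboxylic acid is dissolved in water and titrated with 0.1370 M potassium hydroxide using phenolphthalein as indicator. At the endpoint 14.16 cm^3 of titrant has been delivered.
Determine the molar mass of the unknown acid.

n(KOH) = 0.01416 L × 0.1370 mol/L = 1.940 × 10^-3 mol
From the 1:2 ratio, n(H2A) = 1/2 × 1.940 × 10^-3 = 9.700 × 10^-4 mol
M = m / n = 0.1300 g / 9.700 × 10^-4 mol = 134.0 g/mol

134.0 g/mol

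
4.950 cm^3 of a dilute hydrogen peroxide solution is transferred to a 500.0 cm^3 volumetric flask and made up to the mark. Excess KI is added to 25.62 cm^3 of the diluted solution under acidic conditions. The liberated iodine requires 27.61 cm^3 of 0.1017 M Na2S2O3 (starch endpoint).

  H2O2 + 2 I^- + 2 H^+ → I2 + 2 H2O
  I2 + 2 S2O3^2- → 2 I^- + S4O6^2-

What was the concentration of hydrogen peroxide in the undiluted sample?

5.535 M

n(S2O3^2-) = 0.02761 × 0.1017 = 2.808 × 10^-3 mol
n(I2) = n(S2O3^2-)/2 = 1.404 × 10^-3 mol
n(H2O2) in the aliquot = 1.404 × 10^-3 mol (1:1 ratio)
[H2O2]_dilute = 1.404 × 10^-3 / 0.02562 = 0.05480 mol/L
[H2O2]_original = 0.05480 × 500.0/4.950 = 5.535 mol/L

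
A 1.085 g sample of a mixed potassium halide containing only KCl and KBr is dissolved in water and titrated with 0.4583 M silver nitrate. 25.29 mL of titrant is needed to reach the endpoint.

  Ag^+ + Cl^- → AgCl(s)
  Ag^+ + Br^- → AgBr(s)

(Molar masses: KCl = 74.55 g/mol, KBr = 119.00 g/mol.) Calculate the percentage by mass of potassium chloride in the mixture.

45.49 %

n(AgNO3) = 0.02529 × 0.4583 = 0.01159 mol
Let x = n(KCl), y = n(KBr).
Titrant: 1x + 1y = 0.01159;  mass: 74.55x + 119.00y = 1.085
Solving, x = 6.620 × 10^-3 mol, y = 4.970 × 10^-3 mol
mass of KCl = 6.620 × 10^-3 × 74.55 = 0.4935 g
% KCl = 0.4935 / 1.085 × 100 = 45.49 %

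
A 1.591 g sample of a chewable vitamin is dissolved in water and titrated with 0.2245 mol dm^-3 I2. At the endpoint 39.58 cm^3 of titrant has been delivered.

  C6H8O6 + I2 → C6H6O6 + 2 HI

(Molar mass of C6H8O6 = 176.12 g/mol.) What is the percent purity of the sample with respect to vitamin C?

98.36 %

n(I2) = 0.03958 L × 0.2245 mol/L = 8.886 × 10^-3 mol
n(C6H8O6) = 8.886 × 10^-3 mol (1:1 ratio)
mass of C6H8O6 = 8.886 × 10^-3 × 176.12 g/mol = 1.565 g
% C6H8O6 = 1.565 / 1.591 × 100 = 98.36 %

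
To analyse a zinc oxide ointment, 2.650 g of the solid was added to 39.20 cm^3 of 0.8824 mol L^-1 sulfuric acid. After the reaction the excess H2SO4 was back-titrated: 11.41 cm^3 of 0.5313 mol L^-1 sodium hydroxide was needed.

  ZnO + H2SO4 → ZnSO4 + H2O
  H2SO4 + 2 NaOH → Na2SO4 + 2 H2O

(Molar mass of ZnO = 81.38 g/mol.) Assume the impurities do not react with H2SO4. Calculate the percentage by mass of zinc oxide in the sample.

n(H2SO4) added = 0.03920 × 0.8824 = 0.03459 mol
n(NaOH) used in back-titration = 0.01141 × 0.5313 = 6.062 × 10^-3 mol
From the 1:2 ratio, n(H2SO4) left over = 1/2 × 6.062 × 10^-3 = 3.031 × 10^-3 mol
n(H2SO4) consumed by analyte = 0.03459 − 3.031 × 10^-3 = 0.03156 mol
n(ZnO) = 0.03156 mol (1:1 ratio)
mass of ZnO = 0.03156 × 81.38 = 2.568 g
% ZnO = 2.568 / 2.650 × 100 = 96.92 %

96.92 %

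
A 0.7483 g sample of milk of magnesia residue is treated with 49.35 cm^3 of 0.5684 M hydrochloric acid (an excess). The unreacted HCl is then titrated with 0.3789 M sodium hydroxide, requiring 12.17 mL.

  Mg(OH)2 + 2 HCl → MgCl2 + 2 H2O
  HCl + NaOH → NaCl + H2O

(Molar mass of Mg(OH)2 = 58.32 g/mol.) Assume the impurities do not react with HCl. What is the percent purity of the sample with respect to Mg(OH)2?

n(HCl) added = 0.04935 × 0.5684 = 0.02805 mol
n(NaOH) used in back-titration = 0.01217 × 0.3789 = 4.611 × 10^-3 mol
n(HCl) left over = 4.611 × 10^-3 mol (1:1 ratio)
n(HCl) consumed by analyte = 0.02805 − 4.611 × 10^-3 = 0.02344 mol
From the 1:2 ratio, n(Mg(OH)2) = 1/2 × 0.02344 = 0.01172 mol
mass of Mg(OH)2 = 0.01172 × 58.32 = 0.6835 g
% Mg(OH)2 = 0.6835 / 0.7483 × 100 = 91.34 %

91.34 %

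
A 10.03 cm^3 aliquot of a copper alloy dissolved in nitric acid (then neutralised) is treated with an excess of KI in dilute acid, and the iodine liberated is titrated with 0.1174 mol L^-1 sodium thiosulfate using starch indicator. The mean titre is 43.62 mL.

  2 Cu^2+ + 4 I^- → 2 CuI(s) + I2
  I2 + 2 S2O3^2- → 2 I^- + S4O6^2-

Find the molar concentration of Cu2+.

n(S2O3^2-) = 0.04362 × 0.1174 = 5.121 × 10^-3 mol
n(I2) = n(S2O3^2-)/2 = 2.560 × 10^-3 mol
From the 2:1 ratio, n(Cu2+) in the aliquot = 2/1 × 2.560 × 10^-3 = 5.121 × 10^-3 mol
[Cu2+] = 5.121 × 10^-3 / 0.01003 = 0.5106 mol/L

0.5106 mol/L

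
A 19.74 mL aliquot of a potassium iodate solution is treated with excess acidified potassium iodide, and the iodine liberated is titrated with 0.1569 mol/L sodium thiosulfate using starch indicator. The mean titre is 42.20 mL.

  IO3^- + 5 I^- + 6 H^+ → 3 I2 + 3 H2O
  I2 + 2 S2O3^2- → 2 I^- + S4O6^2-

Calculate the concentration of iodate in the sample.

0.05590 mol/L

n(S2O3^2-) = 0.04220 × 0.1569 = 6.621 × 10^-3 mol
n(I2) = n(S2O3^2-)/2 = 3.311 × 10^-3 mol
From the 1:3 ratio, n(IO3^-) in the aliquot = 1/3 × 3.311 × 10^-3 = 1.104 × 10^-3 mol
[IO3^-] = 1.104 × 10^-3 / 0.01974 = 0.05590 mol/L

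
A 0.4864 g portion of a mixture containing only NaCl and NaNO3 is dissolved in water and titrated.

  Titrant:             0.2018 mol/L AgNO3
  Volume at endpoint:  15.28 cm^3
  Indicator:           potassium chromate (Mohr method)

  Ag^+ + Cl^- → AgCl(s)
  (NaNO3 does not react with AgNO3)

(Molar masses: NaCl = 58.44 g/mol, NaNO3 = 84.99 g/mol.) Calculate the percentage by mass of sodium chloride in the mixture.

n(AgNO3) = 0.01528 × 0.2018 = 3.084 × 10^-3 mol
Let x = n(NaCl), y = n(NaNO3).
Titrant: 1x = 3.084 × 10^-3;  mass: 58.44x + 84.99y = 0.4864
Solving, x = 3.084 × 10^-3 mol, y = 3.603 × 10^-3 mol
mass of NaCl = 3.084 × 10^-3 × 58.44 = 0.1802 g
% NaCl = 0.1802 / 0.4864 × 100 = 37.05 %

37.05 %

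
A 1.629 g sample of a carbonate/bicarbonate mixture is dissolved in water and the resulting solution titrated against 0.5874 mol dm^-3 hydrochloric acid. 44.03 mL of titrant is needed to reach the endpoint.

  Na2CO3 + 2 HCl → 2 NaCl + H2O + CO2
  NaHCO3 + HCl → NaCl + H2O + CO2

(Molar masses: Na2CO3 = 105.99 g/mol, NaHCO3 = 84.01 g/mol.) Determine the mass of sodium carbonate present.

n(HCl) = 0.04403 × 0.5874 = 0.02586 mol
Let x = n(Na2CO3), y = n(NaHCO3).
Titrant: 2x + 1y = 0.02586;  mass: 105.99x + 84.01y = 1.629
Solving, x = 8.766 × 10^-3 mol, y = 8.331 × 10^-3 mol
mass of Na2CO3 = 8.766 × 10^-3 × 105.99 = 0.9291 g

0.9291 g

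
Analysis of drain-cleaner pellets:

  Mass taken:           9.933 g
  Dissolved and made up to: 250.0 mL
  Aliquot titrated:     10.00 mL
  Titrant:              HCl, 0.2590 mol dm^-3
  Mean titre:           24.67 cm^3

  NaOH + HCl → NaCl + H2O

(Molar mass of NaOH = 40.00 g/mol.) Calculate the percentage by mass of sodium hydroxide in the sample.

n(HCl) per titration = 0.02467 × 0.2590 = 6.390 × 10^-3 mol
n(NaOH) in each aliquot = 6.390 × 10^-3 mol (1:1 ratio)
n(NaOH) in the whole flask = 6.390 × 10^-3 × 250.0/10.00 = 0.1597 mol
mass of NaOH = 0.1597 × 40.00 = 6.390 g
% NaOH = 6.390 / 9.933 × 100 = 64.33 %

64.33 %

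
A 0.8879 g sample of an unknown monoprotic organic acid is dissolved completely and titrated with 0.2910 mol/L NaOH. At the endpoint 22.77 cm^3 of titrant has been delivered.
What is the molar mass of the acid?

134.0 g/mol

n(NaOH) = 0.02277 L × 0.2910 mol/L = 6.626 × 10^-3 mol
n(HA) = 6.626 × 10^-3 mol (1:1 ratio)
M = m / n = 0.8879 g / 6.626 × 10^-3 mol = 134.0 g/mol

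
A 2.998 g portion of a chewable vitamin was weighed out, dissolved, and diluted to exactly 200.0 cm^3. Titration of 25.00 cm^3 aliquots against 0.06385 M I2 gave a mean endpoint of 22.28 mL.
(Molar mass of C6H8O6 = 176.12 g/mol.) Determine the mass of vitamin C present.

C6H8O6 + I2 → C6H6O6 + 2 HI
n(I2) per titration = 0.02228 × 0.06385 = 1.423 × 10^-3 mol
n(C6H8O6) in each aliquot = 1.423 × 10^-3 mol (1:1 ratio)
n(C6H8O6) in the whole flask = 1.423 × 10^-3 × 200.0/25.00 = 0.01138 mol
mass of C6H8O6 = 0.01138 × 176.12 = 2.004 g

2.004 g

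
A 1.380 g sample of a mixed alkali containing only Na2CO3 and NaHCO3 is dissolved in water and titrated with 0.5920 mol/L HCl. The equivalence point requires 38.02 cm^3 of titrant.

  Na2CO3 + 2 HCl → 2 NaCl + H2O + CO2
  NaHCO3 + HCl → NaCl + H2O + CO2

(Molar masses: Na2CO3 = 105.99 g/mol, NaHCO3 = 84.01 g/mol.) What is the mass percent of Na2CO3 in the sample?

n(HCl) = 0.03802 × 0.5920 = 0.02251 mol
Let x = n(Na2CO3), y = n(NaHCO3).
Titrant: 2x + 1y = 0.02251;  mass: 105.99x + 84.01y = 1.380
Solving, x = 8.236 × 10^-3 mol, y = 6.036 × 10^-3 mol
mass of Na2CO3 = 8.236 × 10^-3 × 105.99 = 0.8729 g
% Na2CO3 = 0.8729 / 1.380 × 100 = 63.26 %

63.26 %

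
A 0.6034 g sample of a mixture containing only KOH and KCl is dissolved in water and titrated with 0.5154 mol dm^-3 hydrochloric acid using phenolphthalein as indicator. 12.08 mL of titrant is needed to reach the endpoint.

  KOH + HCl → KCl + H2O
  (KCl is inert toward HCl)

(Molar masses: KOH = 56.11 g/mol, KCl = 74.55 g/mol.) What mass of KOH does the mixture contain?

n(HCl) = 0.01208 × 0.5154 = 6.226 × 10^-3 mol
Let x = n(KOH), y = n(KCl).
Titrant: 1x = 6.226 × 10^-3;  mass: 56.11x + 74.55y = 0.6034
Solving, x = 6.226 × 10^-3 mol, y = 3.408 × 10^-3 mol
mass of KOH = 6.226 × 10^-3 × 56.11 = 0.3493 g

0.3493 g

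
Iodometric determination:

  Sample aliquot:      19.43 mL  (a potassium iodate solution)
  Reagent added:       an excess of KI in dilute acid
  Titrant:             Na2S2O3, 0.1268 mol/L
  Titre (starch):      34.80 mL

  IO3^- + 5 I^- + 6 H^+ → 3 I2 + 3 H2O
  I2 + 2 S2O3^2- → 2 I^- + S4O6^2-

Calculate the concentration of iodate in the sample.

0.03785 mol/L

n(S2O3^2-) = 0.03480 × 0.1268 = 4.413 × 10^-3 mol
n(I2) = n(S2O3^2-)/2 = 2.206 × 10^-3 mol
From the 1:3 ratio, n(IO3^-) in the aliquot = 1/3 × 2.206 × 10^-3 = 7.354 × 10^-4 mol
[IO3^-] = 7.354 × 10^-4 / 0.01943 = 0.03785 mol/L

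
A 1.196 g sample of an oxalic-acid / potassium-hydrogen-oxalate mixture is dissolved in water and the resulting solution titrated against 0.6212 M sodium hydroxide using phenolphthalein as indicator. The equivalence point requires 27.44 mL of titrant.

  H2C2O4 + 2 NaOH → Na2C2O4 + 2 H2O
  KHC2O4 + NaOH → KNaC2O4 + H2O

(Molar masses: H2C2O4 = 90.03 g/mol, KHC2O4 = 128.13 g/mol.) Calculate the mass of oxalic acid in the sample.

n(NaOH) = 0.02744 × 0.6212 = 0.01705 mol
Let x = n(H2C2O4), y = n(KHC2O4).
Titrant: 2x + 1y = 0.01705;  mass: 90.03x + 128.13y = 1.196
Solving, x = 5.944 × 10^-3 mol, y = 5.158 × 10^-3 mol
mass of H2C2O4 = 5.944 × 10^-3 × 90.03 = 0.5351 g

0.5351 g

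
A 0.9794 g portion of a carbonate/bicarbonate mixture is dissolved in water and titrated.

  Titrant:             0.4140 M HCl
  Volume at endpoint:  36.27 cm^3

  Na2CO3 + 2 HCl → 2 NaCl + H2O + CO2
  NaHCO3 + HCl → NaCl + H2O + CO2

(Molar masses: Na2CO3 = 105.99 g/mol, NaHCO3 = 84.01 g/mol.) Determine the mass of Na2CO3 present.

0.4820 g

n(HCl) = 0.03627 × 0.4140 = 0.01502 mol
Let x = n(Na2CO3), y = n(NaHCO3).
Titrant: 2x + 1y = 0.01502;  mass: 105.99x + 84.01y = 0.9794
Solving, x = 4.547 × 10^-3 mol, y = 5.921 × 10^-3 mol
mass of Na2CO3 = 4.547 × 10^-3 × 105.99 = 0.4820 g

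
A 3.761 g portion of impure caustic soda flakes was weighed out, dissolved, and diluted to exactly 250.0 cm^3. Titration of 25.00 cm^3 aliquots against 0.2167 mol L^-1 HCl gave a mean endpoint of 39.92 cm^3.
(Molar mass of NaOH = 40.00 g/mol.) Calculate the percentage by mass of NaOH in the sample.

NaOH + HCl → NaCl + H2O
n(HCl) per titration = 0.03992 × 0.2167 = 8.651 × 10^-3 mol
n(NaOH) in each aliquot = 8.651 × 10^-3 mol (1:1 ratio)
n(NaOH) in the whole flask = 8.651 × 10^-3 × 250.0/25.00 = 0.08651 mol
mass of NaOH = 0.08651 × 40.00 = 3.460 g
% NaOH = 3.460 / 3.761 × 100 = 92.00 %

92.00 %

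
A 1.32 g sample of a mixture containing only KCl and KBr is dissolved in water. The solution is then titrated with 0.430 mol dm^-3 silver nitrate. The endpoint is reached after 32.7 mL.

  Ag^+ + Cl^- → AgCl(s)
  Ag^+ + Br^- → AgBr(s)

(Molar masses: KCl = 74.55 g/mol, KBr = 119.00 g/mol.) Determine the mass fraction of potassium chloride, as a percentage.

n(AgNO3) = 0.0327 × 0.430 = 0.0141 mol
Let x = n(KCl), y = n(KBr).
Titrant: 1x + 1y = 0.0141;  mass: 74.55x + 119.00y = 1.32
Solving, x = 7.95 × 10^-3 mol, y = 6.11 × 10^-3 mol
mass of KCl = 7.95 × 10^-3 × 74.55 = 0.592 g
% KCl = 0.592 / 1.32 × 100 = 44.9 %

44.9 %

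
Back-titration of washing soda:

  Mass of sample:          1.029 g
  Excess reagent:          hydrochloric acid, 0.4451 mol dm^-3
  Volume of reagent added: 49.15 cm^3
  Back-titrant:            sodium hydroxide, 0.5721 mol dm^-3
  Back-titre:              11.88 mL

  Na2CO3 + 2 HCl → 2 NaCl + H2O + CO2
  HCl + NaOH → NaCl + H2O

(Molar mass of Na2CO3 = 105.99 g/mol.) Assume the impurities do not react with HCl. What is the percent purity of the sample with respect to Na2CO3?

77.66 %

n(HCl) added = 0.04915 × 0.4451 = 0.02188 mol
n(NaOH) used in back-titration = 0.01188 × 0.5721 = 6.797 × 10^-3 mol
n(HCl) left over = 6.797 × 10^-3 mol (1:1 ratio)
n(HCl) consumed by analyte = 0.02188 − 6.797 × 10^-3 = 0.01508 mol
From the 1:2 ratio, n(Na2CO3) = 1/2 × 0.01508 = 7.540 × 10^-3 mol
mass of Na2CO3 = 7.540 × 10^-3 × 105.99 = 0.7992 g
% Na2CO3 = 0.7992 / 1.029 × 100 = 77.66 %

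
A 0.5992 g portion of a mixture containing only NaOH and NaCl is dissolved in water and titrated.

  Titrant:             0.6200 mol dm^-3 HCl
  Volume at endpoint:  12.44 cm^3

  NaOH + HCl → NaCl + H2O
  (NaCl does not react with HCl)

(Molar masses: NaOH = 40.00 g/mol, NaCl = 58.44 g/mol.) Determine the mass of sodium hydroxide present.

0.3085 g

n(HCl) = 0.01244 × 0.6200 = 7.713 × 10^-3 mol
Let x = n(NaOH), y = n(NaCl).
Titrant: 1x = 7.713 × 10^-3;  mass: 40.00x + 58.44y = 0.5992
Solving, x = 7.713 × 10^-3 mol, y = 4.974 × 10^-3 mol
mass of NaOH = 7.713 × 10^-3 × 40.00 = 0.3085 g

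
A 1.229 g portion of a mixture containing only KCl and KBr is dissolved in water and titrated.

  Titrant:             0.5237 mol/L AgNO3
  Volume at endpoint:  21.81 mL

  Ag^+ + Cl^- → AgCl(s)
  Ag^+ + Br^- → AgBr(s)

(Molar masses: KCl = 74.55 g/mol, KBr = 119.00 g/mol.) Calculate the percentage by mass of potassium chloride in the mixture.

17.77 %

n(AgNO3) = 0.02181 × 0.5237 = 0.01142 mol
Let x = n(KCl), y = n(KBr).
Titrant: 1x + 1y = 0.01142;  mass: 74.55x + 119.00y = 1.229
Solving, x = 2.929 × 10^-3 mol, y = 8.493 × 10^-3 mol
mass of KCl = 2.929 × 10^-3 × 74.55 = 0.2184 g
% KCl = 0.2184 / 1.229 × 100 = 17.77 %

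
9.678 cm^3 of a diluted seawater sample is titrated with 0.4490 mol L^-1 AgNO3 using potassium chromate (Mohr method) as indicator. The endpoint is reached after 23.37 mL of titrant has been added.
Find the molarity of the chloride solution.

1.084 mol/L

Ag^+ + Cl^- → AgCl(s)
n(AgNO3) = 0.02337 L × 0.4490 mol/L = 0.01049 mol
n(Cl-) = 0.01049 mol (1:1 mole ratio)
[Cl-] = 0.01049 mol / 0.009678 L = 1.084 mol/L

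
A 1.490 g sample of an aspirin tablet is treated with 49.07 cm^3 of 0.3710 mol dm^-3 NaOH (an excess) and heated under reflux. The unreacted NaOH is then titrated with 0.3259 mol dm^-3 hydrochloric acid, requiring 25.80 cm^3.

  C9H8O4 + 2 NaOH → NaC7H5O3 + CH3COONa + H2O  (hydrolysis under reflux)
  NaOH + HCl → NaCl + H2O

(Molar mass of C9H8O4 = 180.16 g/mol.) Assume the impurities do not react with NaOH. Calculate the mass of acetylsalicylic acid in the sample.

n(NaOH) added = 0.04907 × 0.3710 = 0.01820 mol
n(HCl) used in back-titration = 0.02580 × 0.3259 = 8.408 × 10^-3 mol
n(NaOH) left over = 8.408 × 10^-3 mol (1:1 ratio)
n(NaOH) consumed by analyte = 0.01820 − 8.408 × 10^-3 = 9.797 × 10^-3 mol
From the 1:2 ratio, n(C9H8O4) = 1/2 × 9.797 × 10^-3 = 4.898 × 10^-3 mol
mass of C9H8O4 = 4.898 × 10^-3 × 180.16 = 0.8825 g

0.8825 g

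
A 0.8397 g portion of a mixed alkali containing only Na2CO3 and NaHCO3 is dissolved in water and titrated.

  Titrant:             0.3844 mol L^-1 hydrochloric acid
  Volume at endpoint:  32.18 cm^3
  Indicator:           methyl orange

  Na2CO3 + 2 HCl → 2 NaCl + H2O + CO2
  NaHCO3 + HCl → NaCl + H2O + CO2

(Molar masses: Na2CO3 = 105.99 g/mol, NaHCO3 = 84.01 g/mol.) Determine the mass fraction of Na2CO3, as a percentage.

40.60 %

n(HCl) = 0.03218 × 0.3844 = 0.01237 mol
Let x = n(Na2CO3), y = n(NaHCO3).
Titrant: 2x + 1y = 0.01237;  mass: 105.99x + 84.01y = 0.8397
Solving, x = 3.216 × 10^-3 mol, y = 5.938 × 10^-3 mol
mass of Na2CO3 = 3.216 × 10^-3 × 105.99 = 0.3409 g
% Na2CO3 = 0.3409 / 0.8397 × 100 = 40.60 %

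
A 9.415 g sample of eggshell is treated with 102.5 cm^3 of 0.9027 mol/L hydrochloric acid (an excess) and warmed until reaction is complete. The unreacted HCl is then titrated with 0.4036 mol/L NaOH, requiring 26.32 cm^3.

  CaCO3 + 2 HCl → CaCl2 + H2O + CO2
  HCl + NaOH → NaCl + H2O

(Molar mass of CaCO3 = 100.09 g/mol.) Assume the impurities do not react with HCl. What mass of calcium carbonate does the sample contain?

n(HCl) added = 0.1025 × 0.9027 = 0.09253 mol
n(NaOH) used in back-titration = 0.02632 × 0.4036 = 0.01062 mol
n(HCl) left over = 0.01062 mol (1:1 ratio)
n(HCl) consumed by analyte = 0.09253 − 0.01062 = 0.08190 mol
From the 1:2 ratio, n(CaCO3) = 1/2 × 0.08190 = 0.04095 mol
mass of CaCO3 = 0.04095 × 100.09 = 4.099 g

4.099 g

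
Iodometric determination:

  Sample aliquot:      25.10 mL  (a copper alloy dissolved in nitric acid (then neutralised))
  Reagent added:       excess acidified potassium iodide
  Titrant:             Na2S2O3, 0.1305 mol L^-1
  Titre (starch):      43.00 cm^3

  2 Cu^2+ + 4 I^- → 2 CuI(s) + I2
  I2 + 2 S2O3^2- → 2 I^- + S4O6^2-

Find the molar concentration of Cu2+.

n(S2O3^2-) = 0.04300 × 0.1305 = 5.612 × 10^-3 mol
n(I2) = n(S2O3^2-)/2 = 2.806 × 10^-3 mol
From the 2:1 ratio, n(Cu2+) in the aliquot = 2/1 × 2.806 × 10^-3 = 5.612 × 10^-3 mol
[Cu2+] = 5.612 × 10^-3 / 0.02510 = 0.2236 mol/L

0.2236 mol/L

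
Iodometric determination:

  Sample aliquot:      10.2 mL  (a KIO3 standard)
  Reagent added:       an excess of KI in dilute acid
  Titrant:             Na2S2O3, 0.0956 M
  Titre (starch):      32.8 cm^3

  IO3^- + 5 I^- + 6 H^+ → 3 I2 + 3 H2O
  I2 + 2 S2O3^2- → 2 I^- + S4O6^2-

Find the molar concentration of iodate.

n(S2O3^2-) = 0.0328 × 0.0956 = 3.14 × 10^-3 mol
n(I2) = n(S2O3^2-)/2 = 1.57 × 10^-3 mol
From the 1:3 ratio, n(IO3^-) in the aliquot = 1/3 × 1.57 × 10^-3 = 5.23 × 10^-4 mol
[IO3^-] = 5.23 × 10^-4 / 0.0102 = 0.0512 mol/L

0.0512 M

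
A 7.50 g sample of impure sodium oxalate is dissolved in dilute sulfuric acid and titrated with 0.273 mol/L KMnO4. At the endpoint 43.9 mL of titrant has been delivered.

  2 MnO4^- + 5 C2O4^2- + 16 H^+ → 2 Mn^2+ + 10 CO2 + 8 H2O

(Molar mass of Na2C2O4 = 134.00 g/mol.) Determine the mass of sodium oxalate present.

4.01 g

n(KMnO4) = 0.0439 L × 0.273 mol/L = 0.0120 mol
From the 5:2 ratio, n(Na2C2O4) = 5/2 × 0.0120 = 0.0300 mol
mass of Na2C2O4 = 0.0300 × 134.00 g/mol = 4.01 g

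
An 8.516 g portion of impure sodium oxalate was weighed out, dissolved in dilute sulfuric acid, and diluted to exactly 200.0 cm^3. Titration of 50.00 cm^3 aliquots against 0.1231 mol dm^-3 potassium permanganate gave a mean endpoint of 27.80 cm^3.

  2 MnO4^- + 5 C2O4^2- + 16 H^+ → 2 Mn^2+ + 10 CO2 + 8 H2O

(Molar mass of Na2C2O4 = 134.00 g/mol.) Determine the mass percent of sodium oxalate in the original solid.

53.85 %

n(KMnO4) per titration = 0.02780 × 0.1231 = 3.422 × 10^-3 mol
From the 5:2 ratio, n(Na2C2O4) in each aliquot = 5/2 × 3.422 × 10^-3 = 8.555 × 10^-3 mol
n(Na2C2O4) in the whole flask = 8.555 × 10^-3 × 200.0/50.00 = 0.03422 mol
mass of Na2C2O4 = 0.03422 × 134.00 = 4.586 g
% Na2C2O4 = 4.586 / 8.516 × 100 = 53.85 %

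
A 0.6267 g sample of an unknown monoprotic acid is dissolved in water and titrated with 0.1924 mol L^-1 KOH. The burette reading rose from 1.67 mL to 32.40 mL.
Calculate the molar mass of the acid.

106.0 g/mol

n(KOH) = 0.03073 L × 0.1924 mol/L = 5.912 × 10^-3 mol
n(HA) = 5.912 × 10^-3 mol (1:1 ratio)
M = m / n = 0.6267 g / 5.912 × 10^-3 mol = 106.0 g/mol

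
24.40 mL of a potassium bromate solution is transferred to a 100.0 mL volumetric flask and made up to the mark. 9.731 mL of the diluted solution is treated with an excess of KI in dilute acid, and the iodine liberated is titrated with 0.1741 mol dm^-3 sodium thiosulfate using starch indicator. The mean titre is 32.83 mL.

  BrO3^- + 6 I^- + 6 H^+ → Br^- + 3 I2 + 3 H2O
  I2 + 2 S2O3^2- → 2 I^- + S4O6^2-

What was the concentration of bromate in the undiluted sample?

0.4012 mol/L

n(S2O3^2-) = 0.03283 × 0.1741 = 5.716 × 10^-3 mol
n(I2) = n(S2O3^2-)/2 = 2.858 × 10^-3 mol
From the 1:3 ratio, n(BrO3^-) in the aliquot = 1/3 × 2.858 × 10^-3 = 9.526 × 10^-4 mol
[BrO3^-]_dilute = 9.526 × 10^-4 / 0.009731 = 0.09790 mol/L
[BrO3^-]_original = 0.09790 × 100.0/24.40 = 0.4012 mol/L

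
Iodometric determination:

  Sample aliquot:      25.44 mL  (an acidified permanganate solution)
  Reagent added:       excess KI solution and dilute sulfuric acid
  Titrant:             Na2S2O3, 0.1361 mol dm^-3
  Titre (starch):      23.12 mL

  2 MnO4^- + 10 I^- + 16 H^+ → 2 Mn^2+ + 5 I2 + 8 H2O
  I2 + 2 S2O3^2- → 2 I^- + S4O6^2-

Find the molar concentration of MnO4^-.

0.02474 mol/L

n(S2O3^2-) = 0.02312 × 0.1361 = 3.147 × 10^-3 mol
n(I2) = n(S2O3^2-)/2 = 1.573 × 10^-3 mol
From the 2:5 ratio, n(MnO4^-) in the aliquot = 2/5 × 1.573 × 10^-3 = 6.293 × 10^-4 mol
[MnO4^-] = 6.293 × 10^-4 / 0.02544 = 0.02474 mol/L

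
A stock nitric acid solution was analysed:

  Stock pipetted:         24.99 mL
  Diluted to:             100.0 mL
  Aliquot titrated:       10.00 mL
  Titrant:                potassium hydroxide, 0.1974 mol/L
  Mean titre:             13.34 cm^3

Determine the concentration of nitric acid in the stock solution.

HNO3 + KOH → KNO3 + H2O
n(KOH) = 0.01334 × 0.1974 = 2.633 × 10^-3 mol
n(HNO3) in the aliquot = 2.633 × 10^-3 mol (1:1 ratio)
[HNO3]_dilute = 2.633 × 10^-3 / 0.01000 = 0.2633 mol/L
Dilution factor = 100.0 / 24.99 = 4.002
[HNO3]_stock = 0.2633 × 4.002 = 1.054 mol/L

1.054 mol/L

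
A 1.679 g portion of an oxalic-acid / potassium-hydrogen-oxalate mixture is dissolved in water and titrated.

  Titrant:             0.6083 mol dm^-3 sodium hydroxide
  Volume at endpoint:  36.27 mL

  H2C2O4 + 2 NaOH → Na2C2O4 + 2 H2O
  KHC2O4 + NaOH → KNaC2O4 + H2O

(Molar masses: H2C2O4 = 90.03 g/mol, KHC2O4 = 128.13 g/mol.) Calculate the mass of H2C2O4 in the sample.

0.6217 g

n(NaOH) = 0.03627 × 0.6083 = 0.02206 mol
Let x = n(H2C2O4), y = n(KHC2O4).
Titrant: 2x + 1y = 0.02206;  mass: 90.03x + 128.13y = 1.679
Solving, x = 6.906 × 10^-3 mol, y = 8.252 × 10^-3 mol
mass of H2C2O4 = 6.906 × 10^-3 × 90.03 = 0.6217 g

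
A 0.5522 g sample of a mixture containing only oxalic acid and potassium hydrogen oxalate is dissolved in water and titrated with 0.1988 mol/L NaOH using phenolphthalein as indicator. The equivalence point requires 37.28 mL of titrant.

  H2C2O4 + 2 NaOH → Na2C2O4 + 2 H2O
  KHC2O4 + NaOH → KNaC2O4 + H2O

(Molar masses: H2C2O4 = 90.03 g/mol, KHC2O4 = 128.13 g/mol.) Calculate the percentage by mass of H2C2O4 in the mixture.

n(NaOH) = 0.03728 × 0.1988 = 7.411 × 10^-3 mol
Let x = n(H2C2O4), y = n(KHC2O4).
Titrant: 2x + 1y = 7.411 × 10^-3;  mass: 90.03x + 128.13y = 0.5522
Solving, x = 2.391 × 10^-3 mol, y = 2.630 × 10^-3 mol
mass of H2C2O4 = 2.391 × 10^-3 × 90.03 = 0.2152 g
% H2C2O4 = 0.2152 / 0.5522 × 100 = 38.98 %

38.98 %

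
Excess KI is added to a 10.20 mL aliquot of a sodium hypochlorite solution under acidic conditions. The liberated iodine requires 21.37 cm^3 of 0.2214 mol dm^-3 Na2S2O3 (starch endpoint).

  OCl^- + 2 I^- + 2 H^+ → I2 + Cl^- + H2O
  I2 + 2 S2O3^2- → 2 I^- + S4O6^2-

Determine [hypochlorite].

0.2319 mol/L

n(S2O3^2-) = 0.02137 × 0.2214 = 4.731 × 10^-3 mol
n(I2) = n(S2O3^2-)/2 = 2.366 × 10^-3 mol
n(OCl^-) in the aliquot = 2.366 × 10^-3 mol (1:1 ratio)
[OCl^-] = 2.366 × 10^-3 / 0.01020 = 0.2319 mol/L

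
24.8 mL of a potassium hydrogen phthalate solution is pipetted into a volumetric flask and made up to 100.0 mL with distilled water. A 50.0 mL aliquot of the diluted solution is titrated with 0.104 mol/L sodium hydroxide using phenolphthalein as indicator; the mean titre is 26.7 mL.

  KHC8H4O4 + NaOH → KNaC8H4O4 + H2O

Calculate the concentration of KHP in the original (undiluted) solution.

0.224 mol/L

n(NaOH) = 0.0267 × 0.104 = 2.78 × 10^-3 mol
n(KHC8H4O4) in the aliquot = 2.78 × 10^-3 mol (1:1 ratio)
[KHC8H4O4]_dilute = 2.78 × 10^-3 / 0.0500 = 0.0555 mol/L
Dilution factor = 100.0 / 24.8 = 4.032
[KHC8H4O4]_stock = 0.0555 × 4.032 = 0.224 mol/L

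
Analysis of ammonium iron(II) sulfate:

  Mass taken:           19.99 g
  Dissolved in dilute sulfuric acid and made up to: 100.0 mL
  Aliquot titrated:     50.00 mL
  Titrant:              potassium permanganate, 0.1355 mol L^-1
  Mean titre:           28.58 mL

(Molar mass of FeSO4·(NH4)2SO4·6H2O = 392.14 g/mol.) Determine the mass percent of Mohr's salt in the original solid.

MnO4^- + 5 Fe^2+ + 8 H^+ → Mn^2+ + 5 Fe^3+ + 4 H2O
n(KMnO4) per titration = 0.02858 × 0.1355 = 3.873 × 10^-3 mol
From the 5:1 ratio, n(FeSO4·(NH4)2SO4·6H2O) in each aliquot = 5/1 × 3.873 × 10^-3 = 0.01936 mol
n(FeSO4·(NH4)2SO4·6H2O) in the whole flask = 0.01936 × 100.0/50.00 = 0.03873 mol
mass of FeSO4·(NH4)2SO4·6H2O = 0.03873 × 392.14 = 15.19 g
% FeSO4·(NH4)2SO4·6H2O = 15.19 / 19.99 × 100 = 75.97 %

75.97 %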